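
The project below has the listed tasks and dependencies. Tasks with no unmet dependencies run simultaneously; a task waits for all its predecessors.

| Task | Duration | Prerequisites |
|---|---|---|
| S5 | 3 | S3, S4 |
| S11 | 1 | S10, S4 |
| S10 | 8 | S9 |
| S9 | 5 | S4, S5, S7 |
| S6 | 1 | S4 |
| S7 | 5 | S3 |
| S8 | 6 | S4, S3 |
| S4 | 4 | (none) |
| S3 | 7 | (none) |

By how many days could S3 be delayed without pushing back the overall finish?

The longest chain is S3→S7→S9→S10→S11 = 7+5+5+8+1 = 26; overall finish 26 days.
The longest chain containing S3 totals 26 days.
Float = 26 − 26 = 0.

0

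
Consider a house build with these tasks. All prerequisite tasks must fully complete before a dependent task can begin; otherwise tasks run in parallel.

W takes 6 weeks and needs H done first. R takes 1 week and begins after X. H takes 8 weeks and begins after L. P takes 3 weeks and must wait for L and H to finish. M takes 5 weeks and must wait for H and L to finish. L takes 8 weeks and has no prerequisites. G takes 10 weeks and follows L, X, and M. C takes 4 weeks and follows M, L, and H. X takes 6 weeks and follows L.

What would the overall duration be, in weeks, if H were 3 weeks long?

26

As given, the longest chain is L→H→M→G = 8+8+5+10 = 31, so the finish is 31 weeks.
H is on the critical path; changing it to 3 makes that path 26 weeks.
That remains the longest chain; total 26 weeks.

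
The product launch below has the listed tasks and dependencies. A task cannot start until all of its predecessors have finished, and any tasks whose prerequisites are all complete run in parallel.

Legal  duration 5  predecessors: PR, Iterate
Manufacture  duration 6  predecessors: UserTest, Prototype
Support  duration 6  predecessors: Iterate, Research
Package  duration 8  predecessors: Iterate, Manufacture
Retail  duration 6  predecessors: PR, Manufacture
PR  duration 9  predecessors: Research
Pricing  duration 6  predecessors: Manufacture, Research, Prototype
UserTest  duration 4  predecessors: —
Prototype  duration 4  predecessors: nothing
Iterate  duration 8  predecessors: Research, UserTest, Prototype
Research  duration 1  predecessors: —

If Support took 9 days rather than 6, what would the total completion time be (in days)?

Actual critical path: Prototype→Iterate→Package = 4+8+8 = 20 ⇒ 20 days.
Support has 2 days of float (longest path through it is 18).
New critical path: Prototype→Iterate→Support = 4+8+9 = 21 ⇒ 21 days.

21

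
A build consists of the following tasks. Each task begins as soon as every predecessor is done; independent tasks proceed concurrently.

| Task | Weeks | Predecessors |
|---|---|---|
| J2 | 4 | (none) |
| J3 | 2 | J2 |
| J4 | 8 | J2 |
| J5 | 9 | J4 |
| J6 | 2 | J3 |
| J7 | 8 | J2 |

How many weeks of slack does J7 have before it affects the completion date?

9

The longest chain is J2→J4→J5 = 4+8+9 = 21; overall finish 21 weeks.
Longest path through J7: 12 weeks (earliest finish 12, latest finish 21).
Slack of J7 = 13 − 4 = 9 weeks.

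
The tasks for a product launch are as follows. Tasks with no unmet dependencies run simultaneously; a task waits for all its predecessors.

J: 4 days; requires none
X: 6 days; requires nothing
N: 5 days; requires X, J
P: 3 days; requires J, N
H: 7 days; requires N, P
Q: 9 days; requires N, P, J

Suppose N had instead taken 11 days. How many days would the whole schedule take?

29

Actual critical path: X→N→P→Q = 6+5+3+9 = 23 ⇒ 23 days.
N lies on that path, so at 11 days the path becomes 29 days.
That remains the longest chain; total 29 days.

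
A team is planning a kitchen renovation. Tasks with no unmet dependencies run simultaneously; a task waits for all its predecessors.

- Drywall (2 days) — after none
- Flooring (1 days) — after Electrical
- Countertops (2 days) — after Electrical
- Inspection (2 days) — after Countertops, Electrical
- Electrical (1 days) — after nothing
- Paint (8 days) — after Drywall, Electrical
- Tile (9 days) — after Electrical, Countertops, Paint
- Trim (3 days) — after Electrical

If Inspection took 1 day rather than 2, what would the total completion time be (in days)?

As given, the longest chain is Drywall→Paint→Tile = 2+8+9 = 19, so the finish is 19 days.
Inspection is off the critical path — its longest chain is 5 days, giving 14 of slack.
That remains the longest chain; total 19 days.

19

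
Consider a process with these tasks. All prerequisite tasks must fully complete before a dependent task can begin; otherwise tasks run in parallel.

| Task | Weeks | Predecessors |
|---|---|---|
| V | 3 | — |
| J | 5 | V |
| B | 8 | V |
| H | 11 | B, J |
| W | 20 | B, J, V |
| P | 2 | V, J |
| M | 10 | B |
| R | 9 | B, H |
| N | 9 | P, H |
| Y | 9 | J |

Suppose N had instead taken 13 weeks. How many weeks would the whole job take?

35

Critical path before the change: V→B→H→N = 3+8+11+9 = 31 giving 31 weeks.
N is on the critical path; changing it to 13 makes that path 35 weeks.
The critical path is still V→B→H→N; finish is now 35 weeks.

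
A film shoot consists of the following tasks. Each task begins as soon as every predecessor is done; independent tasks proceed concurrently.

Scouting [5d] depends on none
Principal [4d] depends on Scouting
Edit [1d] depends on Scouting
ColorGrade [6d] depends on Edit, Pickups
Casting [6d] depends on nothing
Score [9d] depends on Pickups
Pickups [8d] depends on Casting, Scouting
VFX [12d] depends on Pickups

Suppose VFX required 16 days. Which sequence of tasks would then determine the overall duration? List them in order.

Casting, Pickups, VFX

The binding path is Casting→Pickups→VFX = 6+8+12 = 26; finish at 26 days.
VFX lies on that path, so at 16 days the path becomes 30 days.
The critical path is still Casting→Pickups→VFX; finish is now 30 days.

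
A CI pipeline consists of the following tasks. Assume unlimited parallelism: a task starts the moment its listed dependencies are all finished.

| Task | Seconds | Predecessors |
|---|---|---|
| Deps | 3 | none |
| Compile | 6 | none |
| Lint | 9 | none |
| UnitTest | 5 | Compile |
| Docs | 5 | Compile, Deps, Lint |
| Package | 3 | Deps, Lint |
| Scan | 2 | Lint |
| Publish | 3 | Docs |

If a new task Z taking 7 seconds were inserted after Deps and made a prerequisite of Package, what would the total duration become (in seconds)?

17

Originally the plan takes 17 seconds.
With Z inserted, Package now waits for max(Deps, Lint, Z).
New critical path: Lint→Docs→Publish = 9+5+3 = 17 ⇒ 17 seconds.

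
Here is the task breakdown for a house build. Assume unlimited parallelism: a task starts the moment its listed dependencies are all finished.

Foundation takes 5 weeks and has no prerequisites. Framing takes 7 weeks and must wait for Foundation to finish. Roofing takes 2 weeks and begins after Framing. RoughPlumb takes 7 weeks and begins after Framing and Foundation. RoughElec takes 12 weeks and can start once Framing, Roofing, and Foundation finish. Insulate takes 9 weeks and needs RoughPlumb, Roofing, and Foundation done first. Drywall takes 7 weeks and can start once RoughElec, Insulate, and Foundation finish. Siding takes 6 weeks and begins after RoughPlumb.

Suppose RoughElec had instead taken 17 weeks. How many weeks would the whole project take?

38

Critical path before the change: Foundation→Framing→RoughPlumb→Insulate→Drywall = 5+7+7+9+7 = 35 giving 35 weeks.
RoughElec has 2 weeks of float (longest path through it is 33).
Now Foundation→Framing→Roofing→RoughElec→Drywall = 5+7+2+17+7 = 38 is longest, so the finish becomes 38 weeks.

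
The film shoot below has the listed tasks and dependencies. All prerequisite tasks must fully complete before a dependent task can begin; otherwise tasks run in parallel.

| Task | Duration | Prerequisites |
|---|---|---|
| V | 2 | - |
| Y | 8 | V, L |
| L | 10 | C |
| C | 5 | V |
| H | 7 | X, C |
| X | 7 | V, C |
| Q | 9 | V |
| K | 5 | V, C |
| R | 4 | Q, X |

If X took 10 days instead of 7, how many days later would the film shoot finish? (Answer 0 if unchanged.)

As given, the longest chain is V→C→L→Y = 2+5+10+8 = 25, so the finish is 25 days.
The longest path through X is only 21 days, so X has float 4.
No other chain overtakes it, so the finish is 25 days.
Change in finish: 25 − 25 = +0 days.

0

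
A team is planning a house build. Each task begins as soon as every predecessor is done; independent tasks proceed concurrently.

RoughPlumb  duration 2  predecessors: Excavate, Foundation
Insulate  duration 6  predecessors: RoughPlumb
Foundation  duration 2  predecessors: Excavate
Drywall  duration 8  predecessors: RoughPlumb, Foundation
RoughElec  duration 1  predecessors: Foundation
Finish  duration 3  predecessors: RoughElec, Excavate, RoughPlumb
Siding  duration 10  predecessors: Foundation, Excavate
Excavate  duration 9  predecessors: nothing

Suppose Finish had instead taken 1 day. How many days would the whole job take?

21

The binding path is Excavate→Foundation→RoughPlumb→Drywall = 9+2+2+8 = 21; finish at 21 days.
The longest path through Finish is only 16 days, so Finish has float 5.
The critical path is still Excavate→Foundation→RoughPlumb→Drywall; finish is now 21 days.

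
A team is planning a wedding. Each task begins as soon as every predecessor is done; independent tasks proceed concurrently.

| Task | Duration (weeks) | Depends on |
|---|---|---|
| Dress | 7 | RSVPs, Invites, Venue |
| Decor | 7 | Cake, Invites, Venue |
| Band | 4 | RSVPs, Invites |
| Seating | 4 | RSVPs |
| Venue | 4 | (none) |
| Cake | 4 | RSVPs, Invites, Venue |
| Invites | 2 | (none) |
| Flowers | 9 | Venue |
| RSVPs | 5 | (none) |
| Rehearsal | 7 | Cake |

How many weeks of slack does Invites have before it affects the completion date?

3

The longest chain is RSVPs→Cake→Rehearsal = 5+4+7 = 16; overall finish 16 weeks.
Longest path through Invites: 13 weeks (earliest finish 2, latest finish 5).
So Invites can slip 5 − 2 = 3 weeks.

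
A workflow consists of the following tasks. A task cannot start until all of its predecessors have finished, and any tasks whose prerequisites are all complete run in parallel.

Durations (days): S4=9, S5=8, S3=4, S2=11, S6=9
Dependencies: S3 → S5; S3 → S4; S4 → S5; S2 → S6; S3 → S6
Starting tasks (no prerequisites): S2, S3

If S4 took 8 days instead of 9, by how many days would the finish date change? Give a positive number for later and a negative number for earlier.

Baseline: S3→S4→S5 = 4+9+8 = 21 → 21 days.
Since S4 is critical, the -1 change carries straight to that chain (now 20 days).
The binding chain switches to S2→S6 = 11+9 = 20; finish 20 days.
Change in finish: 20 − 21 = -1 days.

-1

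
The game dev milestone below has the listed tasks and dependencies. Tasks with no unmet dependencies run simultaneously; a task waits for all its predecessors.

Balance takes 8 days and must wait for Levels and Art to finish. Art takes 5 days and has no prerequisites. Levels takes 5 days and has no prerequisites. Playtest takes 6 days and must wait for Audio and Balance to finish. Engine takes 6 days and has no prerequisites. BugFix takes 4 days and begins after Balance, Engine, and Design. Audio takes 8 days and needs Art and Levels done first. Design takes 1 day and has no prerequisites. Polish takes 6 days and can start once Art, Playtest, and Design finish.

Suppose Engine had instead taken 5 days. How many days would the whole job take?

As given, the longest chain is Art→Audio→Playtest→Polish = 5+8+6+6 = 25, so the finish is 25 days.
Engine is off the critical path — its longest chain is 10 days, giving 15 of slack.
That remains the longest chain; total 25 days.

25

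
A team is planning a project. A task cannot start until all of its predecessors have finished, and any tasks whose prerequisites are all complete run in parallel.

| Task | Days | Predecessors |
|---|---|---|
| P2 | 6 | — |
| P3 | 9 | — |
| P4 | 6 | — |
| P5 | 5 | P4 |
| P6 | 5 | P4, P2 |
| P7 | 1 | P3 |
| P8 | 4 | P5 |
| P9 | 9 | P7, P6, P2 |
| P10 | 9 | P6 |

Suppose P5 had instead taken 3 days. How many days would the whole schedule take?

20

The binding path is P2→P6→P9 = 6+5+9 = 20; finish at 20 days.
P5 has 5 days of float (longest path through it is 15).
That remains the longest chain; total 20 days.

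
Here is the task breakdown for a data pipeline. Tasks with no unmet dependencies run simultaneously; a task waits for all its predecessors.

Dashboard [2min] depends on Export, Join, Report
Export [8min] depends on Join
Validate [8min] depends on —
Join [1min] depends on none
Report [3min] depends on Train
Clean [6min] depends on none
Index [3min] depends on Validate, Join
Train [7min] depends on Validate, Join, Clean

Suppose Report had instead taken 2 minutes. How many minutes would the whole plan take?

19

Actual critical path: Validate→Train→Report→Dashboard = 8+7+3+2 = 20 ⇒ 20 minutes.
Report is on the critical path; changing it to 2 makes that path 19 minutes.
The critical path is still Validate→Train→Report→Dashboard; finish is now 19 minutes.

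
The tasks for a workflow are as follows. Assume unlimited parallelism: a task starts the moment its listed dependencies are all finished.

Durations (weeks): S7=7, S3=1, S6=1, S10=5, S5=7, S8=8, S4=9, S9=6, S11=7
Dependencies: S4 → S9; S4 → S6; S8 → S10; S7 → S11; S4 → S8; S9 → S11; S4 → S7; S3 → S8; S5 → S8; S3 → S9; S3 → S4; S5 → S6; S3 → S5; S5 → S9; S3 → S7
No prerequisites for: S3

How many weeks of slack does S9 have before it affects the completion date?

1

Critical path: S3→S4→S7→S11 = 1+9+7+7 = 24, so the finish is 24 weeks.
The longest chain containing S9 totals 23 weeks.
So S9 can slip 17 − 16 = 1 week.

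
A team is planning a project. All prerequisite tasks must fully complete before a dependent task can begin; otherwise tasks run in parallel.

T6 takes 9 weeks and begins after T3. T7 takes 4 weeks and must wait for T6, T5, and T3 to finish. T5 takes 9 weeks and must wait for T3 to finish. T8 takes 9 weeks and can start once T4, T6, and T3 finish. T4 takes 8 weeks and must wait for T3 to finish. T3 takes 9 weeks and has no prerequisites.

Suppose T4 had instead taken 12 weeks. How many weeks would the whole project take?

30

Actual critical path: T3→T6→T8 = 9+9+9 = 27 ⇒ 27 weeks.
The longest path through T4 is only 26 weeks, so T4 has float 1.
Now T3→T4→T8 = 9+12+9 = 30 is longest, so the finish becomes 30 weeks.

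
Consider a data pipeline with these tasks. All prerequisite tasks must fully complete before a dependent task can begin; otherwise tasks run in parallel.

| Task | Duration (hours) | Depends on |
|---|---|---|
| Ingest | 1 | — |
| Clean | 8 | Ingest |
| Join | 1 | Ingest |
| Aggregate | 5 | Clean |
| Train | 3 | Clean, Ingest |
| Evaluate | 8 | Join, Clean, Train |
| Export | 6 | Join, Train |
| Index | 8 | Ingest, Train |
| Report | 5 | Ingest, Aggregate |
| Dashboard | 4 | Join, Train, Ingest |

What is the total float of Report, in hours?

The longest chain is Ingest→Clean→Train→Evaluate = 1+8+3+8 = 20; overall finish 20 hours.
Longest path through Report: 19 hours (earliest finish 19, latest finish 20).
So Report can slip 20 − 19 = 1 hour.

1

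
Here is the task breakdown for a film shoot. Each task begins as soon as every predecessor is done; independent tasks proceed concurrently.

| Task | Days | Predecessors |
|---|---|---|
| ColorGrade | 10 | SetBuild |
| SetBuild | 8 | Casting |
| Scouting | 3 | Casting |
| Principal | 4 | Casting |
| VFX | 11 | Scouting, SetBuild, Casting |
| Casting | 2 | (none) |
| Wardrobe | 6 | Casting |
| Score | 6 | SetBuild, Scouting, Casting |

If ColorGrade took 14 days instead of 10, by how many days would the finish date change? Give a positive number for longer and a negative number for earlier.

Critical path before the change: Casting→SetBuild→VFX = 2+8+11 = 21 giving 21 days.
ColorGrade is off the critical path — its longest chain is 20 days, giving 1 of slack.
New critical path: Casting→SetBuild→ColorGrade = 2+8+14 = 24 ⇒ 24 days.
Change in finish: 24 − 21 = +3 days.

3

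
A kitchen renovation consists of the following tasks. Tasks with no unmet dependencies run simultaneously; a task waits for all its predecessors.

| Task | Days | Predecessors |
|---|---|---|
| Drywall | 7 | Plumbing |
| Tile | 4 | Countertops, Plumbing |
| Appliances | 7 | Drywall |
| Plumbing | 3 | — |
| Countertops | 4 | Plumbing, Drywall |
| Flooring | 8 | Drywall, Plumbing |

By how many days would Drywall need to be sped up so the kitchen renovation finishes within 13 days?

5

Current finish: 18 days; target: 13.
Drywall is on every critical path, so each day cut from Drywall cuts the finish by one (this holds down to a finish of 12).
Need 18 − 13 = 5 days off Drywall → Drywall becomes 2 days, finish becomes 13.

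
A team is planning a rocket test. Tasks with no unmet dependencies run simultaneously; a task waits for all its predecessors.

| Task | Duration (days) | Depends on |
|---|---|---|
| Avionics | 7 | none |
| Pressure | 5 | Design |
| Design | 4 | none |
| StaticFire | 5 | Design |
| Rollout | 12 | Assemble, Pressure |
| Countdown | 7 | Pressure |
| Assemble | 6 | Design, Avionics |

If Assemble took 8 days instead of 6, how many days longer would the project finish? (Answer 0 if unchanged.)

Baseline: Avionics→Assemble→Rollout = 7+6+12 = 25 → 25 days.
Since Assemble is critical, the +2 change carries straight to that chain (now 27 days).
The critical path is still Avionics→Assemble→Rollout; finish is now 27 days.
Change in finish: 27 − 25 = +2 days.

2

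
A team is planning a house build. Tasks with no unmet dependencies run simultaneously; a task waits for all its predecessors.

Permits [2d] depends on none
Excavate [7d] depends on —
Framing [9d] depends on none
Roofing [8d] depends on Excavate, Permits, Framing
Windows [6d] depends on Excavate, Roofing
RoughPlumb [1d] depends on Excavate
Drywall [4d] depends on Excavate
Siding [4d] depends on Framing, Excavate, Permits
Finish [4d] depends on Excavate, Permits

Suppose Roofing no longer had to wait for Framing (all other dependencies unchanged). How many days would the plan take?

Before: longest chain Framing→Roofing→Windows = 9+8+6 = 23, finish 23.
Without Framing→Roofing, Roofing's earliest start moves from 9 to 7.
New critical path: Excavate→Roofing→Windows = 7+8+6 = 21 ⇒ 21 days.

21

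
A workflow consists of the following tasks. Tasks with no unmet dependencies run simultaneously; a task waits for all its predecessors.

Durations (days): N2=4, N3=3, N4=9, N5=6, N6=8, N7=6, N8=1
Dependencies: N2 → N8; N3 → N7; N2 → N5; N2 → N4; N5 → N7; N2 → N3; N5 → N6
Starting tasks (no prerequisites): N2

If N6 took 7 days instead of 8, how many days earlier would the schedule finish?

The binding path is N2→N5→N6 = 4+6+8 = 18; finish at 18 days.
Since N6 is critical, the -1 change carries straight to that chain (now 17 days).
The critical path is still N2→N5→N6; finish is now 17 days.
Change in finish: 17 − 18 = -1 days.

1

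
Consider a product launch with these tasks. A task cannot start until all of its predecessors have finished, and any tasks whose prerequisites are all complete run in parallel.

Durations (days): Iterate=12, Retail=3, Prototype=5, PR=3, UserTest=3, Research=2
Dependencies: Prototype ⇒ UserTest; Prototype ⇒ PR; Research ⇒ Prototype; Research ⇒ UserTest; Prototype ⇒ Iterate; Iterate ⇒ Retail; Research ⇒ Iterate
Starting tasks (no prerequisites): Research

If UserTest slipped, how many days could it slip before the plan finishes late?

12

Critical path: Research→Prototype→Iterate→Retail = 2+5+12+3 = 22, so the finish is 22 days.
Longest path through UserTest: 10 days (earliest finish 10, latest finish 22).
So UserTest can slip 22 − 10 = 12 days.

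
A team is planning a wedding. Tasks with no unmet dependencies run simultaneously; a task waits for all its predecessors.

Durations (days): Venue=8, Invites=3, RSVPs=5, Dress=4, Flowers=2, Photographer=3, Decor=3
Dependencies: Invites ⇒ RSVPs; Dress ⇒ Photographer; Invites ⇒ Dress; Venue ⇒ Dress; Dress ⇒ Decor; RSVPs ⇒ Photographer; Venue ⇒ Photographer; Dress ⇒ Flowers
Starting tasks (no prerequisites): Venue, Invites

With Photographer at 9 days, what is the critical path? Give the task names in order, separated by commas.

Venue, Dress, Photographer

As given, the longest chain is Venue→Dress→Photographer = 8+4+3 = 15, so the finish is 15 days.
Photographer is on the critical path; changing it to 9 makes that path 21 days.
The critical path is still Venue→Dress→Photographer; finish is now 21 days.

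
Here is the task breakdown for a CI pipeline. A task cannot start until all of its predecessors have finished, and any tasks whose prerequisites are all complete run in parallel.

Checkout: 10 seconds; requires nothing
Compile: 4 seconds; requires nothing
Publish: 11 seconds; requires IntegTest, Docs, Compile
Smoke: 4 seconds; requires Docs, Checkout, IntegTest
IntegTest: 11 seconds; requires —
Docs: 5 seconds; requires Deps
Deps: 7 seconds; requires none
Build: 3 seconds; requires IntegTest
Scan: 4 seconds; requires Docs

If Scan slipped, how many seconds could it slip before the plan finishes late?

7

Deps→Docs→Publish = 7+5+11 = 23 sets the makespan at 23 seconds.
The longest chain containing Scan totals 16 seconds.
Slack of Scan = 19 − 12 = 7 seconds.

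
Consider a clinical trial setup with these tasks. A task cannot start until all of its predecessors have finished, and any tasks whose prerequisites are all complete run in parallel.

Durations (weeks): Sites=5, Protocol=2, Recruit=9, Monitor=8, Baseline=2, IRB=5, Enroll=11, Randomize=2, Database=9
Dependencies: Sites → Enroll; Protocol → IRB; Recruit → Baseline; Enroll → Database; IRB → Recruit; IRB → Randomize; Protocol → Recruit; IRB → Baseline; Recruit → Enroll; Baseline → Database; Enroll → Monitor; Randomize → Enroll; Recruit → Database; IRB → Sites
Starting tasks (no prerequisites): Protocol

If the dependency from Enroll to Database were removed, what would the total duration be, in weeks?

Original critical path: Protocol→IRB→Recruit→Enroll→Database = 2+5+9+11+9 = 36 ⇒ 36 weeks.
Without Enroll→Database, Database's earliest start moves from 27 to 18.
After: Protocol→IRB→Recruit→Enroll→Monitor = 2+5+9+11+8 = 35 → 35 weeks.

35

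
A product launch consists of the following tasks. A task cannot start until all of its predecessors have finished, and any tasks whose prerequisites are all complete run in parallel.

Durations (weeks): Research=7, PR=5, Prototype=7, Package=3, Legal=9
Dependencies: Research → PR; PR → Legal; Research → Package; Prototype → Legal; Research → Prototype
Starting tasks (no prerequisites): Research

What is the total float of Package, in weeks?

Critical path: Research→Prototype→Legal = 7+7+9 = 23, so the finish is 23 weeks.
Longest path through Package: 10 weeks (earliest finish 10, latest finish 23).
So Package can slip 23 − 10 = 13 weeks.

13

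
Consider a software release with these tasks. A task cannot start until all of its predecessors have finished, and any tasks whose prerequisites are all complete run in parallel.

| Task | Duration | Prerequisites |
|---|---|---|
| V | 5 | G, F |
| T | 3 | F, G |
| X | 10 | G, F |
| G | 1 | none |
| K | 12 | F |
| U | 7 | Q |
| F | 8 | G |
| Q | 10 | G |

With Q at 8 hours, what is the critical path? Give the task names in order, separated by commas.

Baseline: G→F→K = 1+8+12 = 21 → 21 hours.
Q has 3 hours of float (longest path through it is 18).
The critical path is still G→F→K; finish is now 21 hours.

G, F, K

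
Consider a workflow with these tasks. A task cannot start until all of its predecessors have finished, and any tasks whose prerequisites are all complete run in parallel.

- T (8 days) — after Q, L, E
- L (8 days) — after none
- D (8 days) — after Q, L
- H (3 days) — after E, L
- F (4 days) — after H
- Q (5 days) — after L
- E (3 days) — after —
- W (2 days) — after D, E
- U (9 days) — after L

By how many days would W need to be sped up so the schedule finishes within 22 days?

Current finish: 23 days; target: 22.
W is on every critical path, so each day cut from W cuts the finish by one (this holds down to a finish of 22).
Need 23 − 22 = 1 day off W → W becomes 1 day, finish becomes 22.

1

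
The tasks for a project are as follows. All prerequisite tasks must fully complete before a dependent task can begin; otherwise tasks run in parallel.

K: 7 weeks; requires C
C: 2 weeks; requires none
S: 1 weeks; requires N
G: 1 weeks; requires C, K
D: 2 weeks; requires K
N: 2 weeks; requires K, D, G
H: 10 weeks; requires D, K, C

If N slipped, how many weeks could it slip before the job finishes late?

7

The longest chain is C→K→D→H = 2+7+2+10 = 21; overall finish 21 weeks.
Longest path through N: 14 weeks (earliest finish 13, latest finish 20).
Float = 21 − 14 = 7.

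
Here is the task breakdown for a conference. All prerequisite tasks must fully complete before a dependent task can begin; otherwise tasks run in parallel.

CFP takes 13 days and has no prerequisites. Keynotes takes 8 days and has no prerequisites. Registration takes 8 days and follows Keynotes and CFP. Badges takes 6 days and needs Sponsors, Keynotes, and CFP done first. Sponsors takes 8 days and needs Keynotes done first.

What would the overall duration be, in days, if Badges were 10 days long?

As given, the longest chain is Keynotes→Sponsors→Badges = 8+8+6 = 22, so the finish is 22 days.
Badges lies on that path, so at 10 days the path becomes 26 days.
That remains the longest chain; total 26 days.

26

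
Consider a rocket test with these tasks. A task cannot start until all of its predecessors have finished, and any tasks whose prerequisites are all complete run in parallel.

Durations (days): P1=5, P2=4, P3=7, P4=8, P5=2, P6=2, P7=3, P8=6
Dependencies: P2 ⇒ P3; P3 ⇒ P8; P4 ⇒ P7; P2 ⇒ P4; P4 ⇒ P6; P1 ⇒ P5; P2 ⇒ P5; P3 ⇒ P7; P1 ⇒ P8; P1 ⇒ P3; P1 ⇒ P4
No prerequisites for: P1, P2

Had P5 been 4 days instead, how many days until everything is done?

Baseline: P1→P3→P8 = 5+7+6 = 18 → 18 days.
P5 is off the critical path — its longest chain is 7 days, giving 11 of slack.
No other chain overtakes it, so the finish is 18 days.

18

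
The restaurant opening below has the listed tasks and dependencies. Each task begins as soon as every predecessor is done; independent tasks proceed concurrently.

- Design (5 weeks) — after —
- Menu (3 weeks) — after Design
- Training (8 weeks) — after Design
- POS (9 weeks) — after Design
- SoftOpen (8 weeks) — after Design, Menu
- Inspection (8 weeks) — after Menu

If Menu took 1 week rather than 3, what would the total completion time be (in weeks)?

14

The binding path is Design→Menu→SoftOpen = 5+3+8 = 16; finish at 16 weeks.
Menu lies on that path, so at 1 week the path becomes 14 weeks.
The critical path is still Design→Menu→SoftOpen; finish is now 14 weeks.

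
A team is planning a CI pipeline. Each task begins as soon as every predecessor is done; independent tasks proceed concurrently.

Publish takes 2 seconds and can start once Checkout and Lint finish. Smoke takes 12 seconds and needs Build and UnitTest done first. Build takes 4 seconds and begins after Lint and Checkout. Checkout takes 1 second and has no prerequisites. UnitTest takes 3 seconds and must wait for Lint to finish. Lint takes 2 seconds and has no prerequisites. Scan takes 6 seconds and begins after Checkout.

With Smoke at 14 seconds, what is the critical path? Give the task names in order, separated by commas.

Actual critical path: Lint→Build→Smoke = 2+4+12 = 18 ⇒ 18 seconds.
Since Smoke is critical, the +2 change carries straight to that chain (now 20 seconds).
No other chain overtakes it, so the finish is 20 seconds.

Lint, Build, Smoke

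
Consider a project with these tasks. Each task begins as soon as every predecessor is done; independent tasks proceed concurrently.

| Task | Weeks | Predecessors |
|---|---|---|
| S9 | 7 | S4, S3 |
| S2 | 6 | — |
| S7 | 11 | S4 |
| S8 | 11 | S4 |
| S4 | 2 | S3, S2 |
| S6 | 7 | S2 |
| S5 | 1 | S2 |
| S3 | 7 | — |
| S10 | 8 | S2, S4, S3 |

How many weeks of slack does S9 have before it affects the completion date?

Critical path: S3→S4→S7 = 7+2+11 = 20, so the finish is 20 weeks.
S9 finishes as early as 16 and must finish by 20.
Slack of S9 = 13 − 9 = 4 weeks.

4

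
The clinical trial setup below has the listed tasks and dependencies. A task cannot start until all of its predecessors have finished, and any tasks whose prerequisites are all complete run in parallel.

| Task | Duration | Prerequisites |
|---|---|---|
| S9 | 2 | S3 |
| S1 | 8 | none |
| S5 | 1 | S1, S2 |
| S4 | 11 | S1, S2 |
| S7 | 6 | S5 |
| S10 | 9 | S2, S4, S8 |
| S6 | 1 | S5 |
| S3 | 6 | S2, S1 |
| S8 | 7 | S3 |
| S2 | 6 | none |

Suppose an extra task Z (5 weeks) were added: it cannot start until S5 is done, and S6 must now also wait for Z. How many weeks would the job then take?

Originally the job takes 30 weeks.
With Z inserted, S6 now waits for max(S5, Z).
New critical path: S1→S3→S8→S10 = 8+6+7+9 = 30 ⇒ 30 weeks.

30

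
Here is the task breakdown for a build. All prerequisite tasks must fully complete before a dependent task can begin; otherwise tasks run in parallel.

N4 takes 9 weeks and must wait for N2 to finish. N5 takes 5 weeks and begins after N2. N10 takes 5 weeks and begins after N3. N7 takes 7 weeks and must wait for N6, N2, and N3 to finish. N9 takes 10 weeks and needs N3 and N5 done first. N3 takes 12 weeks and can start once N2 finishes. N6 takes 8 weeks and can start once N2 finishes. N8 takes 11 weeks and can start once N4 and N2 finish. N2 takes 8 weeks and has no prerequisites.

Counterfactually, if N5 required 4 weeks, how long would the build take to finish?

30

Actual critical path: N2→N3→N9 = 8+12+10 = 30 ⇒ 30 weeks.
The longest path through N5 is only 23 weeks, so N5 has float 7.
That remains the longest chain; total 30 weeks.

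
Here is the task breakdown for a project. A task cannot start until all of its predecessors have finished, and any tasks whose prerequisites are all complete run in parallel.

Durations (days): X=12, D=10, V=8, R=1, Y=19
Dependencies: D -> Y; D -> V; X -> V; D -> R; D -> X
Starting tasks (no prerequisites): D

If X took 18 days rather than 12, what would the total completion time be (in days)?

The binding path is D→X→V = 10+12+8 = 30; finish at 30 days.
X lies on that path, so at 18 days the path becomes 36 days.
No other chain overtakes it, so the finish is 36 days.

36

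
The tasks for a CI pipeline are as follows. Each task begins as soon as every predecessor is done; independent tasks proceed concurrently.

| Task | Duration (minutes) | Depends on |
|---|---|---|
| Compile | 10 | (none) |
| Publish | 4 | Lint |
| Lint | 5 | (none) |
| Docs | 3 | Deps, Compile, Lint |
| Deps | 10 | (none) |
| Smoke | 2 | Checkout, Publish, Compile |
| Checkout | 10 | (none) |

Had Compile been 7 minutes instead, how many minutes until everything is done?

The binding path is Compile→Docs = 10+3 = 13; finish at 13 minutes.
Compile lies on that path, so at 7 minutes the path becomes 10 minutes.
Now Deps→Docs = 10+3 = 13 is longest, so the finish becomes 13 minutes.

13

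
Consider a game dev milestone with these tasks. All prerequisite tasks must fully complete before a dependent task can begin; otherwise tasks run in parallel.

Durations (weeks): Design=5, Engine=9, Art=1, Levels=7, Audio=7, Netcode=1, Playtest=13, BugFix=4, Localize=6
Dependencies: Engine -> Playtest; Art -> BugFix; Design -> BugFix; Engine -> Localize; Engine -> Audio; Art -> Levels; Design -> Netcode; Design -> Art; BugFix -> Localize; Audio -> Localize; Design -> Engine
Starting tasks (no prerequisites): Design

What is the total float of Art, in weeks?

Design→Engine→Audio→Localize = 5+9+7+6 = 27 sets the makespan at 27 weeks.
Art finishes as early as 6 and must finish by 17.
Float = 27 − 16 = 11.

11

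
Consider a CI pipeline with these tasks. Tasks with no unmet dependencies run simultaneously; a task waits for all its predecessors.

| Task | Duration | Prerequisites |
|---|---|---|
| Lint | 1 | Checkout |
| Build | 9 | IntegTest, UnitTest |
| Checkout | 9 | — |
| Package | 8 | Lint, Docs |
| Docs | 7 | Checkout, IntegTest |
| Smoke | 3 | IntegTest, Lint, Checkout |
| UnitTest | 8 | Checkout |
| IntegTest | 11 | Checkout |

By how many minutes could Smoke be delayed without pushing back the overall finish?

12

The longest chain is Checkout→IntegTest→Docs→Package = 9+11+7+8 = 35; overall finish 35 minutes.
Smoke finishes as early as 23 and must finish by 35.
Float = 35 − 23 = 12.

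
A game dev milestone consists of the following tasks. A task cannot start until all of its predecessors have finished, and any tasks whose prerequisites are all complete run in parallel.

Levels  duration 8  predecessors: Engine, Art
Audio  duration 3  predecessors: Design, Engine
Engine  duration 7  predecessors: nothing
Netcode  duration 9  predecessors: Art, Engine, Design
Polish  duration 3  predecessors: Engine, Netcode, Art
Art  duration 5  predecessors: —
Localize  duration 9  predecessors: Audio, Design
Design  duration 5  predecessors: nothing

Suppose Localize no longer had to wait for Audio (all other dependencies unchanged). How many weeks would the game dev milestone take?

Before: longest chain Engine→Audio→Localize = 7+3+9 = 19, finish 19.
Without Audio→Localize, Localize's earliest start moves from 10 to 5.
After: Engine→Netcode→Polish = 7+9+3 = 19 → 19 weeks.

19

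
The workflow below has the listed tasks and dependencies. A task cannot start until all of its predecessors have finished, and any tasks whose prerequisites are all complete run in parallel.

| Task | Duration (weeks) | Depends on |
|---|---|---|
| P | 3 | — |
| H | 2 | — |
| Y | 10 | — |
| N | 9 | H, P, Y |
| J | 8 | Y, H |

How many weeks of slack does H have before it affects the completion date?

Critical path: Y→N = 10+9 = 19, so the finish is 19 weeks.
Longest path through H: 11 weeks (earliest finish 2, latest finish 10).
Slack of H = 8 − 0 = 8 weeks.

8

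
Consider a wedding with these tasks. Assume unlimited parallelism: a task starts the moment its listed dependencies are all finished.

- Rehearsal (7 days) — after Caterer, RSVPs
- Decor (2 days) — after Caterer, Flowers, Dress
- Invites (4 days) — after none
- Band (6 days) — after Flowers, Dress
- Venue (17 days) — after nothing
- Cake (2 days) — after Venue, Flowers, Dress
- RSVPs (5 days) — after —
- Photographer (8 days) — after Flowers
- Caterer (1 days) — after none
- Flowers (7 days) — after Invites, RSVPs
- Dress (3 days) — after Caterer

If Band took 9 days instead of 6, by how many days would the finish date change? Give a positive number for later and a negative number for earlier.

1

Baseline: RSVPs→Flowers→Photographer = 5+7+8 = 20 → 20 days.
Band is off the critical path — its longest chain is 18 days, giving 2 of slack.
Now RSVPs→Flowers→Band = 5+7+9 = 21 is longest, so the finish becomes 21 days.
Change in finish: 21 − 20 = +1 days.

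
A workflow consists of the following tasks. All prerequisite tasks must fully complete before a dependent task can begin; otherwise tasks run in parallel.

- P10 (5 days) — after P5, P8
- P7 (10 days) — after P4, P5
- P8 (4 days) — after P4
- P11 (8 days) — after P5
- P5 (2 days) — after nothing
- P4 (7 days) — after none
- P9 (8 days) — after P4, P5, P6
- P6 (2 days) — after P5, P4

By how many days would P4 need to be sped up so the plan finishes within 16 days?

Current finish: 17 days; target: 16.
P4 is on every critical path, so each day cut from P4 cuts the finish by one (this holds down to a finish of 12).
Need 17 − 16 = 1 day off P4 → P4 becomes 6 days, finish becomes 16.

1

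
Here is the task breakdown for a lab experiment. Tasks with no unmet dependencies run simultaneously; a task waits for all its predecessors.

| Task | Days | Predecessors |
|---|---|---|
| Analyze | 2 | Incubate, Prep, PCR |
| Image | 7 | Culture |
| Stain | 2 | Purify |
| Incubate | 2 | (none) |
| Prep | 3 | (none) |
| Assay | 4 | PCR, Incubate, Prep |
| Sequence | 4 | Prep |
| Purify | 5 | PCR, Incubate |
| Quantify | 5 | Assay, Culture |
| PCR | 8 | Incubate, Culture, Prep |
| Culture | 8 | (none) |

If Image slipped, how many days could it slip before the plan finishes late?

10

Critical path: Culture→PCR→Assay→Quantify = 8+8+4+5 = 25, so the finish is 25 days.
Longest path through Image: 15 days (earliest finish 15, latest finish 25).
So Image can slip 25 − 15 = 10 days.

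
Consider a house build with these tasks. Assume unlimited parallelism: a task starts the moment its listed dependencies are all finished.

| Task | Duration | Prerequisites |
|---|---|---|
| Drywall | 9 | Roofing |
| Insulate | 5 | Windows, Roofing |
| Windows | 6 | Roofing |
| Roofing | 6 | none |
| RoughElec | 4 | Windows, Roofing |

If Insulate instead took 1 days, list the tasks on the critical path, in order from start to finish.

Roofing, Windows, RoughElec

The binding path is Roofing→Windows→Insulate = 6+6+5 = 17; finish at 17 days.
Insulate lies on that path, so at 1 day the path becomes 13 days.
Now Roofing→Windows→RoughElec = 6+6+4 = 16 is longest, so the finish becomes 16 days.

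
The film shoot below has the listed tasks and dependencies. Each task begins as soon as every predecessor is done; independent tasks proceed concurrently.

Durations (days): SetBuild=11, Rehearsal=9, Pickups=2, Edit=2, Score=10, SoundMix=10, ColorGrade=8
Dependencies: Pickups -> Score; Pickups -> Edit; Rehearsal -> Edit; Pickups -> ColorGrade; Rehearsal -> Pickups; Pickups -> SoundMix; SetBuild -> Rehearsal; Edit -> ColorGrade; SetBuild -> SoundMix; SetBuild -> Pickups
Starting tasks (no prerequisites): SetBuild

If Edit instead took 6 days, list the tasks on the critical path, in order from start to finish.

As given, the longest chain is SetBuild→Rehearsal→Pickups→Edit→ColorGrade = 11+9+2+2+8 = 32, so the finish is 32 days.
Edit is on the critical path; changing it to 6 makes that path 36 days.
The critical path is still SetBuild→Rehearsal→Pickups→Edit→ColorGrade; finish is now 36 days.

SetBuild, Rehearsal, Pickups, Edit, ColorGrade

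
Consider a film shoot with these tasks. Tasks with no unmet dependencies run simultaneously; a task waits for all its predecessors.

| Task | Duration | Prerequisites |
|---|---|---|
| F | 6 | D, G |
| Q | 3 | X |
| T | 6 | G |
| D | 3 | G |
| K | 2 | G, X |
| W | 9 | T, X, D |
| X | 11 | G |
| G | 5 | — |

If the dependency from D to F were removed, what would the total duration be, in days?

Before: longest chain G→X→W = 5+11+9 = 25, finish 25.
Without D→F, F's earliest start moves from 8 to 5.
New critical path: G→X→W = 5+11+9 = 25 ⇒ 25 days.

25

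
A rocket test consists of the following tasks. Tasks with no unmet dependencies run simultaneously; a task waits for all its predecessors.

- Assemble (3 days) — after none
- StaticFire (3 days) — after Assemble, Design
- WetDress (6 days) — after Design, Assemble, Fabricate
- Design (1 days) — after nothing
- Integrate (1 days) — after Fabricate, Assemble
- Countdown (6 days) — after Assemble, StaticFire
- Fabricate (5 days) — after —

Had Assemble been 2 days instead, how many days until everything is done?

11

As given, the longest chain is Assemble→StaticFire→Countdown = 3+3+6 = 12, so the finish is 12 days.
Assemble is on the critical path; changing it to 2 makes that path 11 days.
The binding chain switches to Fabricate→WetDress = 5+6 = 11; finish 11 days.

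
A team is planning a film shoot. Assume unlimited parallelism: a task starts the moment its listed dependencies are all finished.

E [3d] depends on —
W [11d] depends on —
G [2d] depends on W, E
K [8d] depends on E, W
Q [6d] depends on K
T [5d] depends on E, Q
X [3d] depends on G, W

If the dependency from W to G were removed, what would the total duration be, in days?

30

With the dependency in place, W→K→Q→T = 11+8+6+5 = 30 sets the finish at 30 days.
Without W→G, G's earliest start moves from 11 to 3.
New critical path: W→K→Q→T = 11+8+6+5 = 30 ⇒ 30 days.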